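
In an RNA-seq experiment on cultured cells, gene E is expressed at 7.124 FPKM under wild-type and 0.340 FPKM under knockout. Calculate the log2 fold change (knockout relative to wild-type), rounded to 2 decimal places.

-4.39

Fold change = 0.340 / 7.124 = 0.0477
log2(0.0477) = -4.389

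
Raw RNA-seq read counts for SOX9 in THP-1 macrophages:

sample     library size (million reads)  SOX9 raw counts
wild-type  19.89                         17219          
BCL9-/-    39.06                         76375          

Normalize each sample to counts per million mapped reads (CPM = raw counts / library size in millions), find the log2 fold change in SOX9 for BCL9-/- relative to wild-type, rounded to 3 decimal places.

CPM(wild-type) = 17219 / 19.89 = 865.7114
CPM(BCL9-/-) = 76375 / 39.06 = 1955.3251
Fold change = 1955.3251 / 865.7114 = 2.25863
log2(2.25863) = 1.1755

1.175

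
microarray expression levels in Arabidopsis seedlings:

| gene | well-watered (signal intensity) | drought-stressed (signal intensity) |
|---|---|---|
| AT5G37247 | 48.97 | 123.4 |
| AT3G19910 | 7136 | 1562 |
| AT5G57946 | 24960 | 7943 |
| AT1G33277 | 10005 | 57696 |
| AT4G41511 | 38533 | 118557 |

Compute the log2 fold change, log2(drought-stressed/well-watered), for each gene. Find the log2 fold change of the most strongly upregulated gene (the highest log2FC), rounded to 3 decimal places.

2.528

log2(123.4/48.97) = 1.333  (AT5G37247)
log2(1562/7136) = -2.192  (AT3G19910)
log2(7943/24960) = -1.652  (AT5G57946)
log2(57696/10005) = 2.528  (AT1G33277)
log2(118557/38533) = 1.621  (AT4G41511)
AT1G33277 is most strongly upregulated.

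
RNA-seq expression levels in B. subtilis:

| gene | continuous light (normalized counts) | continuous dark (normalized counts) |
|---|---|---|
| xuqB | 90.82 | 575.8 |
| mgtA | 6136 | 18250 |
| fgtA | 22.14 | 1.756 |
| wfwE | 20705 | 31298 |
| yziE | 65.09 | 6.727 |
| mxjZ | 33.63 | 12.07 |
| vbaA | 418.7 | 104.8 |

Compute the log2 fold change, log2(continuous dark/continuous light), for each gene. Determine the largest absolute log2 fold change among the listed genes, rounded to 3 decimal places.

3.656

log2(575.8/90.82) = 2.664  (xuqB)
log2(18250/6136) = 1.573  (mgtA)
log2(1.756/22.14) = -3.656  (fgtA)
log2(31298/20705) = 0.596  (wfwE)
log2(6.727/65.09) = -3.274  (yziE)
log2(12.07/33.63) = -1.478  (mxjZ)
log2(104.8/418.7) = -1.998  (vbaA)
The largest magnitude belongs to fgtA.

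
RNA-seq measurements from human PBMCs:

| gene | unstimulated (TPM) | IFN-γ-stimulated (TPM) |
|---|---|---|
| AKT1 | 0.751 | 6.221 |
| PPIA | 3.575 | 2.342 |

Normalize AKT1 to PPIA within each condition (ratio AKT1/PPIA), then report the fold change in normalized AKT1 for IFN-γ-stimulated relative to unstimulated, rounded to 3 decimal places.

AKT1/PPIA (unstimulated) = 0.751 / 3.575 = 0.21007
AKT1/PPIA (IFN-γ-stimulated) = 6.221 / 2.342 = 2.6563
Fold change = 2.6563 / 0.21007 = 12.6447

12.645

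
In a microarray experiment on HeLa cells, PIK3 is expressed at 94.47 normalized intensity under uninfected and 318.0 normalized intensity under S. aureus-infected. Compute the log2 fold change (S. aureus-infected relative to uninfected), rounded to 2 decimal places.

Fold change = 318.0 / 94.47 = 3.3661
log2(3.3661) = 1.751

1.75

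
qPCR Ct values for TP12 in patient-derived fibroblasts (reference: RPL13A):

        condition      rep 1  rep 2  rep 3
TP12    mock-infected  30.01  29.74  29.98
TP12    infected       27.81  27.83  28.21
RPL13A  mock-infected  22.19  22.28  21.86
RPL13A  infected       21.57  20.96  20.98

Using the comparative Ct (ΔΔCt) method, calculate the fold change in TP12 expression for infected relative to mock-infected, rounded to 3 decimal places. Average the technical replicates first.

Mean Ct: TP12 mock-infected 29.910; TP12 infected 27.950; RPL13A mock-infected 22.110; RPL13A infected 21.170
ΔCt(mock-infected) = 29.910 − 22.110 = 7.800
ΔCt(infected) = 27.950 − 21.170 = 6.780
ΔΔCt = 6.780 − 7.800 = -1.020
Fold change = 2^(−(-1.020)) = 2^1.020 = 2.0279

2.028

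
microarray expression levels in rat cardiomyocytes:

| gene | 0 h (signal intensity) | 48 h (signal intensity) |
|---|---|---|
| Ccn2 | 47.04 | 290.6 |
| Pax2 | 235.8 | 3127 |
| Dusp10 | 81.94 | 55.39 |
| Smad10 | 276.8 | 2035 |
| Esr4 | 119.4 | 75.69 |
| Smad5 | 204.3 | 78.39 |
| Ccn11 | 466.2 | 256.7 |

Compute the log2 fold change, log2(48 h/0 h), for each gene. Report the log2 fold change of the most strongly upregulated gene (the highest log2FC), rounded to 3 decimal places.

log2(290.6/47.04) = 2.627  (Ccn2)
log2(3127/235.8) = 3.729  (Pax2)
log2(55.39/81.94) = -0.565  (Dusp10)
log2(2035/276.8) = 2.878  (Smad10)
log2(75.69/119.4) = -0.658  (Esr4)
log2(78.39/204.3) = -1.382  (Smad5)
log2(256.7/466.2) = -0.861  (Ccn11)
Pax2 is most strongly upregulated.

3.729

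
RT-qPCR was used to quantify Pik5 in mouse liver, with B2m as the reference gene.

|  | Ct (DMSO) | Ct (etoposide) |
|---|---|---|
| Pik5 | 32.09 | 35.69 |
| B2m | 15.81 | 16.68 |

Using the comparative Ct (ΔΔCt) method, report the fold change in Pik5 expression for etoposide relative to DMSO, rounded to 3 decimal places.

0.151

ΔCt(DMSO) = 32.090 − 15.810 = 16.280
ΔCt(etoposide) = 35.690 − 16.680 = 19.010
ΔΔCt = 19.010 − 16.280 = 2.730
Fold change = 2^(−2.730) = 0.1507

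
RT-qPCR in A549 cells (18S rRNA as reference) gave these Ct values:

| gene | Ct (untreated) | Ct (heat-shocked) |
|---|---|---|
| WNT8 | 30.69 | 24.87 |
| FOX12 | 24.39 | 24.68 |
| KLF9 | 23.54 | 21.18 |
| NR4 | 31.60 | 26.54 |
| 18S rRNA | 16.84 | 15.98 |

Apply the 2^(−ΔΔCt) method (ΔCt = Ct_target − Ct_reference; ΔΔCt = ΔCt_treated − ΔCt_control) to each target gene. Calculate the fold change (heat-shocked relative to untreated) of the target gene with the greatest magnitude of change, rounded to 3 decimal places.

31.125

WNT8: ΔΔCt = (24.87−15.98) − (30.69−16.84) = 8.89 − 13.85 = -4.96; fold change = 2^4.96 = 31.125
FOX12: ΔΔCt = (24.68−15.98) − (24.39−16.84) = 8.70 − 7.55 = 1.15; fold change = 2^-1.15 = 0.451
KLF9: ΔΔCt = (21.18−15.98) − (23.54−16.84) = 5.20 − 6.70 = -1.50; fold change = 2^1.50 = 2.828
NR4: ΔΔCt = (26.54−15.98) − (31.60−16.84) = 10.56 − 14.76 = -4.20; fold change = 2^4.20 = 18.379
WNT8 has the largest |ΔΔCt| = 4.96.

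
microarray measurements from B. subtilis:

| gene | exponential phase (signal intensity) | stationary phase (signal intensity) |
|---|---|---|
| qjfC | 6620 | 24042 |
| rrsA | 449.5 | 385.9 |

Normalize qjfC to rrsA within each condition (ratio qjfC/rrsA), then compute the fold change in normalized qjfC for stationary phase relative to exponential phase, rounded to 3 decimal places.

qjfC/rrsA (exponential phase) = 6620 / 449.5 = 14.727
qjfC/rrsA (stationary phase) = 24042 / 385.9 = 62.301
Fold change = 62.301 / 14.727 = 4.2303

4.230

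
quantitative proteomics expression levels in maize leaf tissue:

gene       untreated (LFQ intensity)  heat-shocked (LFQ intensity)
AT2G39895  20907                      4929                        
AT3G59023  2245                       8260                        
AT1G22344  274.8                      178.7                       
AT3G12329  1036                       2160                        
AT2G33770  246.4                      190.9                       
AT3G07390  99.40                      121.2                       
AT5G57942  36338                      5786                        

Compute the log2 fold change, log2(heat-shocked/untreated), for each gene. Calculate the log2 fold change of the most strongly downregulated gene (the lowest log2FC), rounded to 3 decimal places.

-2.651

log2(4929/20907) = -2.085  (AT2G39895)
log2(8260/2245) = 1.879  (AT3G59023)
log2(178.7/274.8) = -0.621  (AT1G22344)
log2(2160/1036) = 1.060  (AT3G12329)
log2(190.9/246.4) = -0.368  (AT2G33770)
log2(121.2/99.40) = 0.286  (AT3G07390)
log2(5786/36338) = -2.651  (AT5G57942)
AT5G57942 is most strongly downregulated.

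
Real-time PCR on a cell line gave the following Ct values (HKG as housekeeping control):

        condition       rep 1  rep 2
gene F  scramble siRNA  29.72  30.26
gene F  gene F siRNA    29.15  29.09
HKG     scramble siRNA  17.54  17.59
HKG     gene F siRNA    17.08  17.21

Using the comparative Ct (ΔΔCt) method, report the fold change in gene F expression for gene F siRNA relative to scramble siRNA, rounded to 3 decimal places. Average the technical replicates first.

1.366

Mean Ct: gene F scramble siRNA 29.990; gene F gene F siRNA 29.120; HKG scramble siRNA 17.565; HKG gene F siRNA 17.145
ΔCt(scramble siRNA) = 29.990 − 17.565 = 12.425
ΔCt(gene F siRNA) = 29.120 − 17.145 = 11.975
ΔΔCt = 11.975 − 12.425 = -0.450
Fold change = 2^(−(-0.450)) = 2^0.450 = 1.3660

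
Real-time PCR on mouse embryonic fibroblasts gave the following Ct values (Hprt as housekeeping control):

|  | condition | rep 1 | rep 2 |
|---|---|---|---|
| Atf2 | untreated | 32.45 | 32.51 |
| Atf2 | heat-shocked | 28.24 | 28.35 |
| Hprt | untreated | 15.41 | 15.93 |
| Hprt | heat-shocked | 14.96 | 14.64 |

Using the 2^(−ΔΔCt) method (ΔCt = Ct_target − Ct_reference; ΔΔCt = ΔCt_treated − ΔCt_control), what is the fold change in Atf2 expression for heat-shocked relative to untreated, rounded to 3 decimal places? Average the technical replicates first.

Mean Ct: Atf2 untreated 32.480; Atf2 heat-shocked 28.295; Hprt untreated 15.670; Hprt heat-shocked 14.800
ΔCt(untreated) = 32.480 − 15.670 = 16.810
ΔCt(heat-shocked) = 28.295 − 14.800 = 13.495
ΔΔCt = 13.495 − 16.810 = -3.315
Fold change = 2^(−(-3.315)) = 2^3.315 = 9.9521

9.952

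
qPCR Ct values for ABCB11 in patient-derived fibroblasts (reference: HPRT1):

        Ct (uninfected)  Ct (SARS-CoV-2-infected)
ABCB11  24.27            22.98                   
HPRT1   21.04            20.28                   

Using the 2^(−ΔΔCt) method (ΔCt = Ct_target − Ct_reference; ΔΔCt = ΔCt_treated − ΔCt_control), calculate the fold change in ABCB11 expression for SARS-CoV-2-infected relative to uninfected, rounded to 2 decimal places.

ΔCt(uninfected) = 24.270 − 21.040 = 3.230
ΔCt(SARS-CoV-2-infected) = 22.980 − 20.280 = 2.700
ΔΔCt = 2.700 − 3.230 = -0.530
Fold change = 2^(−(-0.530)) = 2^0.530 = 1.444

1.44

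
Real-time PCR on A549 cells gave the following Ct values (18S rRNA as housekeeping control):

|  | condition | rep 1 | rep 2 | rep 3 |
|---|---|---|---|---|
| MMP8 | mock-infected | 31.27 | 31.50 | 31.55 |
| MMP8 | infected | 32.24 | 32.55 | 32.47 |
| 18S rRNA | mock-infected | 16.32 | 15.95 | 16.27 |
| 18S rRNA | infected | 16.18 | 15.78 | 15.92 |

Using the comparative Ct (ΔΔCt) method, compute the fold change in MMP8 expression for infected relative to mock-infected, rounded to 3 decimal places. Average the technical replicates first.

0.435

Mean Ct: MMP8 mock-infected 31.440; MMP8 infected 32.420; 18S rRNA mock-infected 16.180; 18S rRNA infected 15.960
ΔCt(mock-infected) = 31.440 − 16.180 = 15.260
ΔCt(infected) = 32.420 − 15.960 = 16.460
ΔΔCt = 16.460 − 15.260 = 1.200
Fold change = 2^(−1.200) = 0.4353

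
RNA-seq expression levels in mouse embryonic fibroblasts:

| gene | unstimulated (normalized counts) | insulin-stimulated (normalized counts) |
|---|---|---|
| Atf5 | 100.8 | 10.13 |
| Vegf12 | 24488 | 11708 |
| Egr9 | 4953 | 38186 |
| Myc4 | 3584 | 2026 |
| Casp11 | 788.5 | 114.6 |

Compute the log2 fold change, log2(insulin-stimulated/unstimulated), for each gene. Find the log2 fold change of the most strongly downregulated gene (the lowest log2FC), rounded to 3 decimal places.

-3.315

log2(10.13/100.8) = -3.315  (Atf5)
log2(11708/24488) = -1.065  (Vegf12)
log2(38186/4953) = 2.947  (Egr9)
log2(2026/3584) = -0.823  (Myc4)
log2(114.6/788.5) = -2.783  (Casp11)
Atf5 is most strongly downregulated.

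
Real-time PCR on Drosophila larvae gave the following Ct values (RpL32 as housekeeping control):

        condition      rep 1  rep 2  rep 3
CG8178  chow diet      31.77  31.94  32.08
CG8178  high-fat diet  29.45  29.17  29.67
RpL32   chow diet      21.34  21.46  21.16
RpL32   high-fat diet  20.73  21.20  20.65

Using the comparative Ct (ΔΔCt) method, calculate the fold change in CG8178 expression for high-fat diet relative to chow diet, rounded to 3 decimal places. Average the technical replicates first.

4.112

Mean Ct: CG8178 chow diet 31.930; CG8178 high-fat diet 29.430; RpL32 chow diet 21.320; RpL32 high-fat diet 20.860
ΔCt(chow diet) = 31.930 − 21.320 = 10.610
ΔCt(high-fat diet) = 29.430 − 20.860 = 8.570
ΔΔCt = 8.570 − 10.610 = -2.040
Fold change = 2^(−(-2.040)) = 2^2.040 = 4.1125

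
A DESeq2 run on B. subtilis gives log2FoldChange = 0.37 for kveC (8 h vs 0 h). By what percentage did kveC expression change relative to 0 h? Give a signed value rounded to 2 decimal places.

Fold change = 2^(0.37) = 1.2924
Percent change = (FC − 1) × 100% = (1.2924 − 1) × 100 = 29.24%

29.24%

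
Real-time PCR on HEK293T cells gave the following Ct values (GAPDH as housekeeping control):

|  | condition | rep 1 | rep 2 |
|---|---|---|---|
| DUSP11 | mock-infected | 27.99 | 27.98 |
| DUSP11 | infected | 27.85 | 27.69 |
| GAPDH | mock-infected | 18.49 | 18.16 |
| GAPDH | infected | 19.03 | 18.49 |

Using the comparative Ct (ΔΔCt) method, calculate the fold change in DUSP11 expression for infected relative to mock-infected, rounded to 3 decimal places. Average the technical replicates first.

1.569

Mean Ct: DUSP11 mock-infected 27.985; DUSP11 infected 27.770; GAPDH mock-infected 18.325; GAPDH infected 18.760
ΔCt(mock-infected) = 27.985 − 18.325 = 9.660
ΔCt(infected) = 27.770 − 18.760 = 9.010
ΔΔCt = 9.010 − 9.660 = -0.650
Fold change = 2^(−(-0.650)) = 2^0.650 = 1.5692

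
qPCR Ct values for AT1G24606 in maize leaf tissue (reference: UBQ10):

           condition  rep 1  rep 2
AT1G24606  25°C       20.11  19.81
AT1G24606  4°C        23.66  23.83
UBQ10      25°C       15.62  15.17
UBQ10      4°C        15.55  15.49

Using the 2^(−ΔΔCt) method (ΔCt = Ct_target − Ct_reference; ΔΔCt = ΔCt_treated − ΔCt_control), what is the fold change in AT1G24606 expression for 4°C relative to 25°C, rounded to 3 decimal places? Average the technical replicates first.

0.079

Mean Ct: AT1G24606 25°C 19.960; AT1G24606 4°C 23.745; UBQ10 25°C 15.395; UBQ10 4°C 15.520
ΔCt(25°C) = 19.960 − 15.395 = 4.565
ΔCt(4°C) = 23.745 − 15.520 = 8.225
ΔΔCt = 8.225 − 4.565 = 3.660
Fold change = 2^(−3.660) = 0.0791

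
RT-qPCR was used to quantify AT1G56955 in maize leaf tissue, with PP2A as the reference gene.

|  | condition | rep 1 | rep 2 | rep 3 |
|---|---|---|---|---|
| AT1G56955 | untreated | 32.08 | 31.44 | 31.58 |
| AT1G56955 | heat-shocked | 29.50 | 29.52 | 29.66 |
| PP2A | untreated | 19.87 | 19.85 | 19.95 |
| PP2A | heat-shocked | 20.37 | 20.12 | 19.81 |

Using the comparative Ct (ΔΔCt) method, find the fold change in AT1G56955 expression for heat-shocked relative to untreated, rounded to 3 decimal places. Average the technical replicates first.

Mean Ct: AT1G56955 untreated 31.700; AT1G56955 heat-shocked 29.560; PP2A untreated 19.890; PP2A heat-shocked 20.100
ΔCt(untreated) = 31.700 − 19.890 = 11.810
ΔCt(heat-shocked) = 29.560 − 20.100 = 9.460
ΔΔCt = 9.460 − 11.810 = -2.350
Fold change = 2^(−(-2.350)) = 2^2.350 = 5.0982

5.098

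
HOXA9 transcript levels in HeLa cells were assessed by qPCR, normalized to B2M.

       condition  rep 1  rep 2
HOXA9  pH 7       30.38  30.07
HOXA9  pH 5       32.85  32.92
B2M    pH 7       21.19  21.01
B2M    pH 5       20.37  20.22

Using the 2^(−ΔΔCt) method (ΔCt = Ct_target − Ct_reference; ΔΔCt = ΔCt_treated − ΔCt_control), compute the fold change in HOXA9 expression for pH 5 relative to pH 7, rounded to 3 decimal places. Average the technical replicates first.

0.091

Mean Ct: HOXA9 pH 7 30.225; HOXA9 pH 5 32.885; B2M pH 7 21.100; B2M pH 5 20.295
ΔCt(pH 7) = 30.225 − 21.100 = 9.125
ΔCt(pH 5) = 32.885 − 20.295 = 12.590
ΔΔCt = 12.590 − 9.125 = 3.465
Fold change = 2^(−3.465) = 0.0906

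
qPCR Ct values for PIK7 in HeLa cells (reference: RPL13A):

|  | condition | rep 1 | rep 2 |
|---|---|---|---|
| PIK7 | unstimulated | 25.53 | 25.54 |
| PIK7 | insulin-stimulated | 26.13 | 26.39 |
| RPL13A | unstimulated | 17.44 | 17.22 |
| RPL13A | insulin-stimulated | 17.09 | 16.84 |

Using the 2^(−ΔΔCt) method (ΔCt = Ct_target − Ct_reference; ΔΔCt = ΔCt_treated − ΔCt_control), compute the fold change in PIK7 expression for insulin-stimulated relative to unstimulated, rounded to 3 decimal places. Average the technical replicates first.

Mean Ct: PIK7 unstimulated 25.535; PIK7 insulin-stimulated 26.260; RPL13A unstimulated 17.330; RPL13A insulin-stimulated 16.965
ΔCt(unstimulated) = 25.535 − 17.330 = 8.205
ΔCt(insulin-stimulated) = 26.260 − 16.965 = 9.295
ΔΔCt = 9.295 − 8.205 = 1.090
Fold change = 2^(−1.090) = 0.4698

0.470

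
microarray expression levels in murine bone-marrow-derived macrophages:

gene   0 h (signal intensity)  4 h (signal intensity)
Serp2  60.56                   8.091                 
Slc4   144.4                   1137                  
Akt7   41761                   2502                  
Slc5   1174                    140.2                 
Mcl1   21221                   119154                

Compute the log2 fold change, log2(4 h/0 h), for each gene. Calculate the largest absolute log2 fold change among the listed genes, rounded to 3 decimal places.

4.061

log2(8.091/60.56) = -2.904  (Serp2)
log2(1137/144.4) = 2.977  (Slc4)
log2(2502/41761) = -4.061  (Akt7)
log2(140.2/1174) = -3.066  (Slc5)
log2(119154/21221) = 2.489  (Mcl1)
The largest magnitude belongs to Akt7.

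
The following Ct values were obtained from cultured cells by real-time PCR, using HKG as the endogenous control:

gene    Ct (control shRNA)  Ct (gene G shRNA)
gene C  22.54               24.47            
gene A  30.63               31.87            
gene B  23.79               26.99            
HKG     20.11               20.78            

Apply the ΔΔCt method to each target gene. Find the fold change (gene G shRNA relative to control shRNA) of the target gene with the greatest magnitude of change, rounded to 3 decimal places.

gene C: ΔΔCt = (24.47−20.78) − (22.54−20.11) = 3.69 − 2.43 = 1.26; fold change = 2^-1.26 = 0.418
gene A: ΔΔCt = (31.87−20.78) − (30.63−20.11) = 11.09 − 10.52 = 0.57; fold change = 2^-0.57 = 0.674
gene B: ΔΔCt = (26.99−20.78) − (23.79−20.11) = 6.21 − 3.68 = 2.53; fold change = 2^-2.53 = 0.173
gene B has the largest |ΔΔCt| = 2.53.

0.173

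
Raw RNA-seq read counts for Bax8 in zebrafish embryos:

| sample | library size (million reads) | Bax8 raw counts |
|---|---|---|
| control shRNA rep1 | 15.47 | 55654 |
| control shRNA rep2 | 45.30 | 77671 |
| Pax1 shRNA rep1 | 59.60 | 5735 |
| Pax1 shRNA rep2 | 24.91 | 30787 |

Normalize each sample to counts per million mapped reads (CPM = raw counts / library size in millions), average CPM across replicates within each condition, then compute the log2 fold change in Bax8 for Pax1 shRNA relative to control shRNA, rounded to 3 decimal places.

CPM(control shRNA rep1) = 55654 / 15.47 = 3597.5436
CPM(control shRNA rep2) = 77671 / 45.30 = 1714.5916
CPM(Pax1 shRNA rep1) = 5735 / 59.60 = 96.2248
CPM(Pax1 shRNA rep2) = 30787 / 24.91 = 1235.9293
mean CPM(control shRNA) = 2656.0676; mean CPM(Pax1 shRNA) = 666.0771
Fold change = 666.0771 / 2656.0676 = 0.25078
log2(0.25078) = -1.9955

-1.996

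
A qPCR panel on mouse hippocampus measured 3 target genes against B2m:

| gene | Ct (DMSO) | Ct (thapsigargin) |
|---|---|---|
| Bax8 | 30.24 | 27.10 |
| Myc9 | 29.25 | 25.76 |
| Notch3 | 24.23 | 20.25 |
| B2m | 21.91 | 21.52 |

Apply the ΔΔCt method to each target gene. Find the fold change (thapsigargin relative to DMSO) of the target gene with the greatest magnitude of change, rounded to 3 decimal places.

Bax8: ΔΔCt = (27.10−21.52) − (30.24−21.91) = 5.58 − 8.33 = -2.75; fold change = 2^2.75 = 6.727
Myc9: ΔΔCt = (25.76−21.52) − (29.25−21.91) = 4.24 − 7.34 = -3.10; fold change = 2^3.10 = 8.574
Notch3: ΔΔCt = (20.25−21.52) − (24.23−21.91) = -1.27 − 2.32 = -3.59; fold change = 2^3.59 = 12.042
Notch3 has the largest |ΔΔCt| = 3.59.

12.042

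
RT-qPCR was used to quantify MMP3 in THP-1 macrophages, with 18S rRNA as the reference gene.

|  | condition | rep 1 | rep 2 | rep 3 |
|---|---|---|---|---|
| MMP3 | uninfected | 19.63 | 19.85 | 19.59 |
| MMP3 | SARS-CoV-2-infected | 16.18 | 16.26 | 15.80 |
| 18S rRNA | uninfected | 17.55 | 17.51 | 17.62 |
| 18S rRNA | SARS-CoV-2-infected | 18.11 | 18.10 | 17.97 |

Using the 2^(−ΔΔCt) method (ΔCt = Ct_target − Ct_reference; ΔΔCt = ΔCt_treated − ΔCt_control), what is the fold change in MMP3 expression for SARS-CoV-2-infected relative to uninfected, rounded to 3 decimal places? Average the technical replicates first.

17.268

Mean Ct: MMP3 uninfected 19.690; MMP3 SARS-CoV-2-infected 16.080; 18S rRNA uninfected 17.560; 18S rRNA SARS-CoV-2-infected 18.060
ΔCt(uninfected) = 19.690 − 17.560 = 2.130
ΔCt(SARS-CoV-2-infected) = 16.080 − 18.060 = -1.980
ΔΔCt = -1.980 − 2.130 = -4.110
Fold change = 2^(−(-4.110)) = 2^4.110 = 17.2677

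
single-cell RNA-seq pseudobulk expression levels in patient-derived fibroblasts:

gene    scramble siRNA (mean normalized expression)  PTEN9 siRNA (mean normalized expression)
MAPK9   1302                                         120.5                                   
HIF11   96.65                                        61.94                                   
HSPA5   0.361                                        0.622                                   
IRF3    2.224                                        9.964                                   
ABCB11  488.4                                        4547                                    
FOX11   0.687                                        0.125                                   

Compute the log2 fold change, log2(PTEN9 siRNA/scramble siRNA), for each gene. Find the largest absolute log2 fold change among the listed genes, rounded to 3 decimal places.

3.434

log2(120.5/1302) = -3.434  (MAPK9)
log2(61.94/96.65) = -0.642  (HIF11)
log2(0.622/0.361) = 0.785  (HSPA5)
log2(9.964/2.224) = 2.164  (IRF3)
log2(4547/488.4) = 3.219  (ABCB11)
log2(0.125/0.687) = -2.458  (FOX11)
The largest magnitude belongs to MAPK9.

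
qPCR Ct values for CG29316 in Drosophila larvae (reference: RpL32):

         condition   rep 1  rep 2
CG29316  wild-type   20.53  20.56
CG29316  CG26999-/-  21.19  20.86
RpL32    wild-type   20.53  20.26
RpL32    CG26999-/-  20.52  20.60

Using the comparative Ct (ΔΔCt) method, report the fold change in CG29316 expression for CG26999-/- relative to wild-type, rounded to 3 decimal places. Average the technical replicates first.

Mean Ct: CG29316 wild-type 20.545; CG29316 CG26999-/- 21.025; RpL32 wild-type 20.395; RpL32 CG26999-/- 20.560
ΔCt(wild-type) = 20.545 − 20.395 = 0.150
ΔCt(CG26999-/-) = 21.025 − 20.560 = 0.465
ΔΔCt = 0.465 − 0.150 = 0.315
Fold change = 2^(−0.315) = 0.8039

0.804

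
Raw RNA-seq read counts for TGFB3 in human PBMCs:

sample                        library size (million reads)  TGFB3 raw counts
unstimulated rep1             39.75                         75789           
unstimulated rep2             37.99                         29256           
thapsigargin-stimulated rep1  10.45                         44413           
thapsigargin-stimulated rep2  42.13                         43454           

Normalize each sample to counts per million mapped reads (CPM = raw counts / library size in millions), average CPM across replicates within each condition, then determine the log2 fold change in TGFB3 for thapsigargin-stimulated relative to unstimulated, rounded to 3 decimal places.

0.980

CPM(unstimulated rep1) = 75789 / 39.75 = 1906.6415
CPM(unstimulated rep2) = 29256 / 37.99 = 770.0974
CPM(thapsigargin-stimulated rep1) = 44413 / 10.45 = 4250.0478
CPM(thapsigargin-stimulated rep2) = 43454 / 42.13 = 1031.4265
mean CPM(unstimulated) = 1338.3695; mean CPM(thapsigargin-stimulated) = 2640.7372
Fold change = 2640.7372 / 1338.3695 = 1.97310
log2(1.97310) = 0.9805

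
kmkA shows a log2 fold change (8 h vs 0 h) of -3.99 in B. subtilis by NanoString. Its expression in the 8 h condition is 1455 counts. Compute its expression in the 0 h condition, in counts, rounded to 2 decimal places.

23119.19

Fold change = 2^(-3.99) = 0.0629
0 h expression = 1455 / 0.0629 = 23119.19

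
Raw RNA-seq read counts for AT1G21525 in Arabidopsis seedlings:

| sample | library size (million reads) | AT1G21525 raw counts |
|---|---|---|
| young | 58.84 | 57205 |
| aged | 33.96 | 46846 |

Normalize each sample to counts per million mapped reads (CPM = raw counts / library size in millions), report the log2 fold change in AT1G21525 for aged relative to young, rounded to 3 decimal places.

CPM(young) = 57205 / 58.84 = 972.2128
CPM(aged) = 46846 / 33.96 = 1379.4464
Fold change = 1379.4464 / 972.2128 = 1.41887
log2(1.41887) = 0.5047

0.505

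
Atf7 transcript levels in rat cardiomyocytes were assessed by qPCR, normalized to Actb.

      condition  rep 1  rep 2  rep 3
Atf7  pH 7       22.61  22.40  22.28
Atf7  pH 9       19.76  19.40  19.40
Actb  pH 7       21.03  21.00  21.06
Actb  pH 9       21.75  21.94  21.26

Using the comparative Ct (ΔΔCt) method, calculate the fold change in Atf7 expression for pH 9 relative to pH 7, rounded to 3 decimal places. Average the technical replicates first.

11.551

Mean Ct: Atf7 pH 7 22.430; Atf7 pH 9 19.520; Actb pH 7 21.030; Actb pH 9 21.650
ΔCt(pH 7) = 22.430 − 21.030 = 1.400
ΔCt(pH 9) = 19.520 − 21.650 = -2.130
ΔΔCt = -2.130 − 1.400 = -3.530
Fold change = 2^(−(-3.530)) = 2^3.530 = 11.5514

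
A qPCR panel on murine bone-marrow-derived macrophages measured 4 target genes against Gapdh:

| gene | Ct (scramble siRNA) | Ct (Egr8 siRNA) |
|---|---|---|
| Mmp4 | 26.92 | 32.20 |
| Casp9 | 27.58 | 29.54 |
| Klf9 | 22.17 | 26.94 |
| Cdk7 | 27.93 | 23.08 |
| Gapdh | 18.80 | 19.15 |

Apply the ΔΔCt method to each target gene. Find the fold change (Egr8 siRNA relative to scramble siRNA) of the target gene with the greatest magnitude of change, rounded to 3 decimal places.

Mmp4: ΔΔCt = (32.20−19.15) − (26.92−18.80) = 13.05 − 8.12 = 4.93; fold change = 2^-4.93 = 0.033
Casp9: ΔΔCt = (29.54−19.15) − (27.58−18.80) = 10.39 − 8.78 = 1.61; fold change = 2^-1.61 = 0.328
Klf9: ΔΔCt = (26.94−19.15) − (22.17−18.80) = 7.79 − 3.37 = 4.42; fold change = 2^-4.42 = 0.047
Cdk7: ΔΔCt = (23.08−19.15) − (27.93−18.80) = 3.93 − 9.13 = -5.20; fold change = 2^5.20 = 36.758
Cdk7 has the largest |ΔΔCt| = 5.20.

36.758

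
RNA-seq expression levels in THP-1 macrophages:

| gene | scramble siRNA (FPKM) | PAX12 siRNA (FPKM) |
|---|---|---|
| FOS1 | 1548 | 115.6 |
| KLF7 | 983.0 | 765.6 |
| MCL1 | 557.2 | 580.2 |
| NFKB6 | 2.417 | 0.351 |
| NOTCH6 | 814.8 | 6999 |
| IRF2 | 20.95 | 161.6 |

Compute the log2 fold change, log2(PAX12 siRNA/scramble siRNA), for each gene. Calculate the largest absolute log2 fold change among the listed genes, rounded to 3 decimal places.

3.743

log2(115.6/1548) = -3.743  (FOS1)
log2(765.6/983.0) = -0.361  (KLF7)
log2(580.2/557.2) = 0.058  (MCL1)
log2(0.351/2.417) = -2.784  (NFKB6)
log2(6999/814.8) = 3.103  (NOTCH6)
log2(161.6/20.95) = 2.947  (IRF2)
The largest magnitude belongs to FOS1.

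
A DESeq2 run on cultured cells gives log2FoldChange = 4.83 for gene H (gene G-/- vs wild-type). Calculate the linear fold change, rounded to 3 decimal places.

28.443

Fold change = 2^(4.83) = 28.4430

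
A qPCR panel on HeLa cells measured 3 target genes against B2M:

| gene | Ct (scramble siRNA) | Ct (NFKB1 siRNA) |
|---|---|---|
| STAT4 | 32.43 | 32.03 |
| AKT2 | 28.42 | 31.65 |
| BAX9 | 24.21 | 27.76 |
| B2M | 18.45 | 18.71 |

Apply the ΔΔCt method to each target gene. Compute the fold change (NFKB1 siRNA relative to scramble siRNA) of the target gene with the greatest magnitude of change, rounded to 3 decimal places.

0.102

STAT4: ΔΔCt = (32.03−18.71) − (32.43−18.45) = 13.32 − 13.98 = -0.66; fold change = 2^0.66 = 1.580
AKT2: ΔΔCt = (31.65−18.71) − (28.42−18.45) = 12.94 − 9.97 = 2.97; fold change = 2^-2.97 = 0.128
BAX9: ΔΔCt = (27.76−18.71) − (24.21−18.45) = 9.05 − 5.76 = 3.29; fold change = 2^-3.29 = 0.102
BAX9 has the largest |ΔΔCt| = 3.29.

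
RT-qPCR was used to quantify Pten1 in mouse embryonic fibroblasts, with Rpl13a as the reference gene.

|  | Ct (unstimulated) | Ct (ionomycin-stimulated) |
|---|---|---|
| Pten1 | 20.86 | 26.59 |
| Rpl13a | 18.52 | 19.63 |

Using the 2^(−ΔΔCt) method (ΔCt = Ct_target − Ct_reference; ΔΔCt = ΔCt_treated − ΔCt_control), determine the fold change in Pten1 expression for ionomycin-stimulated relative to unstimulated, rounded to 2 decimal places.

ΔCt(unstimulated) = 20.860 − 18.520 = 2.340
ΔCt(ionomycin-stimulated) = 26.590 − 19.630 = 6.960
ΔΔCt = 6.960 − 2.340 = 4.620
Fold change = 2^(−4.620) = 0.041

0.04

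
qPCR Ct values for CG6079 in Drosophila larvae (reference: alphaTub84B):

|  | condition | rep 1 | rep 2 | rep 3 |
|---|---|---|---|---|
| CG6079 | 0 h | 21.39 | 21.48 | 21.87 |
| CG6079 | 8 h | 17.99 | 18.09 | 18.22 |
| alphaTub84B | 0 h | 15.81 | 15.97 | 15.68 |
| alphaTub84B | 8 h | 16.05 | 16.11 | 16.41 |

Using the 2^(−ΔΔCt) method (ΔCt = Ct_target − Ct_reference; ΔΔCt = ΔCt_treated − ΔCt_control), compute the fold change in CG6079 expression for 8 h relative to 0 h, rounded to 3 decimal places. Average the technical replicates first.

14.420

Mean Ct: CG6079 0 h 21.580; CG6079 8 h 18.100; alphaTub84B 0 h 15.820; alphaTub84B 8 h 16.190
ΔCt(0 h) = 21.580 − 15.820 = 5.760
ΔCt(8 h) = 18.100 − 16.190 = 1.910
ΔΔCt = 1.910 − 5.760 = -3.850
Fold change = 2^(−(-3.850)) = 2^3.850 = 14.4200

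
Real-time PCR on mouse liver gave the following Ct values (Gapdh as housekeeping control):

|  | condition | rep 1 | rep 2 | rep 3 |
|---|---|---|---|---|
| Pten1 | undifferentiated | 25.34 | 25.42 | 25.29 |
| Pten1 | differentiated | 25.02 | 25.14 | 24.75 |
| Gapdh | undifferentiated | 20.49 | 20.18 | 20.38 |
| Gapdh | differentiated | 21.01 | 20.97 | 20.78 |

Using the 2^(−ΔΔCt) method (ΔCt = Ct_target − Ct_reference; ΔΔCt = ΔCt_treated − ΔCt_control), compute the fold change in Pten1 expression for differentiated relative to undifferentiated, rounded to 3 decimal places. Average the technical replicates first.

Mean Ct: Pten1 undifferentiated 25.350; Pten1 differentiated 24.970; Gapdh undifferentiated 20.350; Gapdh differentiated 20.920
ΔCt(undifferentiated) = 25.350 − 20.350 = 5.000
ΔCt(differentiated) = 24.970 − 20.920 = 4.050
ΔΔCt = 4.050 − 5.000 = -0.950
Fold change = 2^(−(-0.950)) = 2^0.950 = 1.9319

1.932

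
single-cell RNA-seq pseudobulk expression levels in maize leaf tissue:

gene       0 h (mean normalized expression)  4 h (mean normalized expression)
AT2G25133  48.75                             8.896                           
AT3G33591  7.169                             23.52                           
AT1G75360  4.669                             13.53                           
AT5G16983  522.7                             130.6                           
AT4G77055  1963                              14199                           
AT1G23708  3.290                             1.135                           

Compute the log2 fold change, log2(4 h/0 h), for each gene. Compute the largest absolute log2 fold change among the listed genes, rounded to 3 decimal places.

2.855

log2(8.896/48.75) = -2.454  (AT2G25133)
log2(23.52/7.169) = 1.714  (AT3G33591)
log2(13.53/4.669) = 1.535  (AT1G75360)
log2(130.6/522.7) = -2.001  (AT5G16983)
log2(14199/1963) = 2.855  (AT4G77055)
log2(1.135/3.290) = -1.535  (AT1G23708)
The largest magnitude belongs to AT4G77055.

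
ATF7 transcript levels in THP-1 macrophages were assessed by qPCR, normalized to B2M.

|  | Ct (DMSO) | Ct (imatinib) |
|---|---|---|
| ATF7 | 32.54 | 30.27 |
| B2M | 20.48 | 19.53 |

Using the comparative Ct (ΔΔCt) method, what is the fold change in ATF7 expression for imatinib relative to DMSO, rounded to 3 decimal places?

2.497

ΔCt(DMSO) = 32.540 − 20.480 = 12.060
ΔCt(imatinib) = 30.270 − 19.530 = 10.740
ΔΔCt = 10.740 − 12.060 = -1.320
Fold change = 2^(−(-1.320)) = 2^1.320 = 2.4967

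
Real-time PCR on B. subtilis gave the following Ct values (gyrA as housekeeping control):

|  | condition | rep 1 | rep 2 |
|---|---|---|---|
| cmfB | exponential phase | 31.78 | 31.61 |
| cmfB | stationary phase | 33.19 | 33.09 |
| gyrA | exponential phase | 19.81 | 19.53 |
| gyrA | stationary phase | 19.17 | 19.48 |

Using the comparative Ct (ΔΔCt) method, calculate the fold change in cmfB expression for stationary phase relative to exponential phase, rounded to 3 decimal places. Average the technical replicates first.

Mean Ct: cmfB exponential phase 31.695; cmfB stationary phase 33.140; gyrA exponential phase 19.670; gyrA stationary phase 19.325
ΔCt(exponential phase) = 31.695 − 19.670 = 12.025
ΔCt(stationary phase) = 33.140 − 19.325 = 13.815
ΔΔCt = 13.815 − 12.025 = 1.790
Fold change = 2^(−1.790) = 0.2892

0.289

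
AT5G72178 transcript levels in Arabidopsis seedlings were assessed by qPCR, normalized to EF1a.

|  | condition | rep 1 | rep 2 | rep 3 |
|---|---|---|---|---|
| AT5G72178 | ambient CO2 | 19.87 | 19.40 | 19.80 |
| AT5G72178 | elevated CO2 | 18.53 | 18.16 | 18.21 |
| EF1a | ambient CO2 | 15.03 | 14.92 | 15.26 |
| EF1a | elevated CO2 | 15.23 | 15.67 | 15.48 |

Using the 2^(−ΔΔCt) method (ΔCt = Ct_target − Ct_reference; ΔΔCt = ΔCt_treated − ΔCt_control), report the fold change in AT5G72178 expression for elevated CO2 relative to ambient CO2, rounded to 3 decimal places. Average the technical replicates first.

Mean Ct: AT5G72178 ambient CO2 19.690; AT5G72178 elevated CO2 18.300; EF1a ambient CO2 15.070; EF1a elevated CO2 15.460
ΔCt(ambient CO2) = 19.690 − 15.070 = 4.620
ΔCt(elevated CO2) = 18.300 − 15.460 = 2.840
ΔΔCt = 2.840 − 4.620 = -1.780
Fold change = 2^(−(-1.780)) = 2^1.780 = 3.4343

3.434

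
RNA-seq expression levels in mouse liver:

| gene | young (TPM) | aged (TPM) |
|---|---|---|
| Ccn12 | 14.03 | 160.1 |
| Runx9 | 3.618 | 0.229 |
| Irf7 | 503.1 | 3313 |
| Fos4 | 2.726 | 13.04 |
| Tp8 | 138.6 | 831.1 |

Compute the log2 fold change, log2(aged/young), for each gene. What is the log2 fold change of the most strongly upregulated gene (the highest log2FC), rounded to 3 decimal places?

3.512

log2(160.1/14.03) = 3.512  (Ccn12)
log2(0.229/3.618) = -3.982  (Runx9)
log2(3313/503.1) = 2.719  (Irf7)
log2(13.04/2.726) = 2.258  (Fos4)
log2(831.1/138.6) = 2.584  (Tp8)
Ccn12 is most strongly upregulated.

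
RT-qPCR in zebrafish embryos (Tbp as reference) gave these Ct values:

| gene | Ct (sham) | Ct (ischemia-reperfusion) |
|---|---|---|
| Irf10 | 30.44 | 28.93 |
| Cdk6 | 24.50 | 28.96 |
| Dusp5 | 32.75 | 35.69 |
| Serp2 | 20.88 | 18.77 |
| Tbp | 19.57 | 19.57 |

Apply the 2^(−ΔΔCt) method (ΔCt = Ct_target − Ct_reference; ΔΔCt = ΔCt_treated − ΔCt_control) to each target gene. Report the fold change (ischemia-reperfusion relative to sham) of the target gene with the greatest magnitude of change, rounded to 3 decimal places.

0.045

Irf10: ΔΔCt = (28.93−19.57) − (30.44−19.57) = 9.36 − 10.87 = -1.51; fold change = 2^1.51 = 2.848
Cdk6: ΔΔCt = (28.96−19.57) − (24.50−19.57) = 9.39 − 4.93 = 4.46; fold change = 2^-4.46 = 0.045
Dusp5: ΔΔCt = (35.69−19.57) − (32.75−19.57) = 16.12 − 13.18 = 2.94; fold change = 2^-2.94 = 0.130
Serp2: ΔΔCt = (18.77−19.57) − (20.88−19.57) = -0.80 − 1.31 = -2.11; fold change = 2^2.11 = 4.317
Cdk6 has the largest |ΔΔCt| = 4.46.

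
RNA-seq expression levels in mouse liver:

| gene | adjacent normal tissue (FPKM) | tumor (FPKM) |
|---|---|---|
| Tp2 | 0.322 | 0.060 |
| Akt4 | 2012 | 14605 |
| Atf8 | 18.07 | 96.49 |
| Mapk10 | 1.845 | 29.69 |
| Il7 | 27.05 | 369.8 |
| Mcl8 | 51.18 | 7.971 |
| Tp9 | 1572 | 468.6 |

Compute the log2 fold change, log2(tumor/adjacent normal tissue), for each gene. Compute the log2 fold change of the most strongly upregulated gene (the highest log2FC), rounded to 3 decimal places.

log2(0.060/0.322) = -2.424  (Tp2)
log2(14605/2012) = 2.860  (Akt4)
log2(96.49/18.07) = 2.417  (Atf8)
log2(29.69/1.845) = 4.008  (Mapk10)
log2(369.8/27.05) = 3.773  (Il7)
log2(7.971/51.18) = -2.683  (Mcl8)
log2(468.6/1572) = -1.746  (Tp9)
Mapk10 is most strongly upregulated.

4.008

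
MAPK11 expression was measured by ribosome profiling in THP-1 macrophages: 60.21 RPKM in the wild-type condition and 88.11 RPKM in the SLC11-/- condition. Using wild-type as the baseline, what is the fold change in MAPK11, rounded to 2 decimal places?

Fold change = 88.11 / 60.21 = 1.463
MAPK11 is upregulated.

1.46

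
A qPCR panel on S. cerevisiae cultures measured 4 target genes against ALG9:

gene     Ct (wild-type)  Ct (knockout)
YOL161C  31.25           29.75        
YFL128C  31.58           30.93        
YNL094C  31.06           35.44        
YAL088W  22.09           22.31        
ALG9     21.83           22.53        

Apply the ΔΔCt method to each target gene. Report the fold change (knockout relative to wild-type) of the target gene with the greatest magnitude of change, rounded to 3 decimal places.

0.078

YOL161C: ΔΔCt = (29.75−22.53) − (31.25−21.83) = 7.22 − 9.42 = -2.20; fold change = 2^2.20 = 4.595
YFL128C: ΔΔCt = (30.93−22.53) − (31.58−21.83) = 8.40 − 9.75 = -1.35; fold change = 2^1.35 = 2.549
YNL094C: ΔΔCt = (35.44−22.53) − (31.06−21.83) = 12.91 − 9.23 = 3.68; fold change = 2^-3.68 = 0.078
YAL088W: ΔΔCt = (22.31−22.53) − (22.09−21.83) = -0.22 − 0.26 = -0.48; fold change = 2^0.48 = 1.395
YNL094C has the largest |ΔΔCt| = 3.68.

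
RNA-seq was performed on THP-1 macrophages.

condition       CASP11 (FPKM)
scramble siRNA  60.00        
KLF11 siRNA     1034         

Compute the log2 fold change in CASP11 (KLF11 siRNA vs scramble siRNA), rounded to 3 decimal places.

4.107

Fold change = 1034 / 60.00 = 17.2333
log2(17.2333) = 4.1071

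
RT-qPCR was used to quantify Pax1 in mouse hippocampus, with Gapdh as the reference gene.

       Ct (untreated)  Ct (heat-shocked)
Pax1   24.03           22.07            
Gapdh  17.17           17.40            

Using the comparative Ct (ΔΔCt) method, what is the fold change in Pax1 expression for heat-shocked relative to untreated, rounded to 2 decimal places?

ΔCt(untreated) = 24.030 − 17.170 = 6.860
ΔCt(heat-shocked) = 22.070 − 17.400 = 4.670
ΔΔCt = 4.670 − 6.860 = -2.190
Fold change = 2^(−(-2.190)) = 2^2.190 = 4.563

4.56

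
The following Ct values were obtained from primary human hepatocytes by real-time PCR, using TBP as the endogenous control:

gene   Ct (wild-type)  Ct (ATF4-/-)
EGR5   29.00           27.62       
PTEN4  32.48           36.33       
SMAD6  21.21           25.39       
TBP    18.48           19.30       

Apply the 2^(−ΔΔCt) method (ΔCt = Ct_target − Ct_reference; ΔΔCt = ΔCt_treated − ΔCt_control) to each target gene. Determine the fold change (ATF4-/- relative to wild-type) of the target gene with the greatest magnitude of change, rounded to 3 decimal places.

EGR5: ΔΔCt = (27.62−19.30) − (29.00−18.48) = 8.32 − 10.52 = -2.20; fold change = 2^2.20 = 4.595
PTEN4: ΔΔCt = (36.33−19.30) − (32.48−18.48) = 17.03 − 14.00 = 3.03; fold change = 2^-3.03 = 0.122
SMAD6: ΔΔCt = (25.39−19.30) − (21.21−18.48) = 6.09 − 2.73 = 3.36; fold change = 2^-3.36 = 0.097
SMAD6 has the largest |ΔΔCt| = 3.36.

0.097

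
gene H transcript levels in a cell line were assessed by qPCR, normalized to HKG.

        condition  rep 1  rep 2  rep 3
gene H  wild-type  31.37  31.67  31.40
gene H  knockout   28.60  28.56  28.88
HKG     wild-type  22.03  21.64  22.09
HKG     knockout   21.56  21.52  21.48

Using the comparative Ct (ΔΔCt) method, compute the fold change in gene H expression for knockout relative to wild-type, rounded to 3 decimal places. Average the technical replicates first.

Mean Ct: gene H wild-type 31.480; gene H knockout 28.680; HKG wild-type 21.920; HKG knockout 21.520
ΔCt(wild-type) = 31.480 − 21.920 = 9.560
ΔCt(knockout) = 28.680 − 21.520 = 7.160
ΔΔCt = 7.160 − 9.560 = -2.400
Fold change = 2^(−(-2.400)) = 2^2.400 = 5.2780

5.278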